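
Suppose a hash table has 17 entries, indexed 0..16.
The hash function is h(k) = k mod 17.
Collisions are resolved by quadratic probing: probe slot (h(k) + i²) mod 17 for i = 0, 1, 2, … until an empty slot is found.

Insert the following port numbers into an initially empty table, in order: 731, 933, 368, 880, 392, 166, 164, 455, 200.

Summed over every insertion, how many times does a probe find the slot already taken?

731 hashes to 0; slot 0 is free -> place at 0.
933 hashes to 15; slot 15 is free -> place at 15.
368 hashes to 11; slot 11 is free -> place at 11.
880 hashes to 13; slot 13 is free -> place at 13.
392 hashes to 1; slot 1 is free -> place at 1.
166 hashes to 13; 13 taken -> place at 14.
164 hashes to 11; 11 taken -> place at 12.
455 hashes to 13; 13,14,0 taken -> place at 5.
200 hashes to 13; 13,14,0,5,12 taken -> place at 4.
Table: [731, 392, ∅, ∅, 200, 455, ∅, ∅, ∅, ∅, ∅, 368, 164, 880, 166, 933, ∅]

10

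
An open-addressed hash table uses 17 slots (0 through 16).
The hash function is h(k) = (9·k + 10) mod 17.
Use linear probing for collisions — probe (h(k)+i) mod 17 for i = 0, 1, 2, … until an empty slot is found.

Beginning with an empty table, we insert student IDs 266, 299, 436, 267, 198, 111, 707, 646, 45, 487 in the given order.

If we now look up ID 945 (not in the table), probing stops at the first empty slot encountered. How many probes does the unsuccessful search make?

266: h=7 => slot 7
299: h=15 => slot 15
436: h=7, probe 7,8 => slot 8
267: h=16 => slot 16
198: h=7, probe 7,8,9 => slot 9
111: h=6 => slot 6
707: h=15, probe 15,16,0 => slot 0
646: h=10 => slot 10
45: h=7, probe 7,8,9,10,11 => slot 11
487: h=7, probe 7,8,9,10,11,12 => slot 12
Table: [707, ∅, ∅, ∅, ∅, ∅, 111, 266, 436, 198, 646, 45, 487, ∅, ∅, 299, 267]
Lookup 945: h=15, probe 15,16,0,1 → slot 1 empty, not found.

4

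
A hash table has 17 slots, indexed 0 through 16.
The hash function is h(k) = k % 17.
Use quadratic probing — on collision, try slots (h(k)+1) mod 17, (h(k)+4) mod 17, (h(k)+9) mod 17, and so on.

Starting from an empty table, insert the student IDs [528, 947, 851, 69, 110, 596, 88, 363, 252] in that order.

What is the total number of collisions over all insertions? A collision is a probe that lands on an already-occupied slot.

528: h=1 → slot 1
947: h=12 → slot 12
851: h=1, probe 1,2 → slot 2
69: h=1, probe 1,2,5 → slot 5
110: h=8 → slot 8
596: h=1, probe 1,2,5,10 → slot 10
88: h=3 → slot 3
363: h=6 → slot 6
252: h=14 → slot 14
Table: [-, 528, 851, 88, -, 69, 363, -, 110, -, 596, -, 947, -, 252, -, -]

6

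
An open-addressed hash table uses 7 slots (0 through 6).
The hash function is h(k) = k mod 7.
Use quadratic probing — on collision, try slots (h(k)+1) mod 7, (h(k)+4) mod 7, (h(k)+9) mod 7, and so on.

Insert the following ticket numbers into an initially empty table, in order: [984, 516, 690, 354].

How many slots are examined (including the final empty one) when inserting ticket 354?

984 hashes to 4; slot 4 is free => place at 4.
516 hashes to 5; slot 5 is free => place at 5.
690 hashes to 4; 4,5 taken => place at 1.
354 hashes to 4; 4,5,1 taken => place at 6.
Table: [∅, 690, ∅, ∅, 984, 516, 354]

4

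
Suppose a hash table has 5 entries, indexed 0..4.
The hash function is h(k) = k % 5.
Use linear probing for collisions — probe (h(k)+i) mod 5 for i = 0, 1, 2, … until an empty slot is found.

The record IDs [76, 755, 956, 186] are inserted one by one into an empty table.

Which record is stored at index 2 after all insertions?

956

76 hashes to 1; slot 1 is free -> place at 1.
755 hashes to 0; slot 0 is free -> place at 0.
956 hashes to 1; 1 taken -> place at 2.
186 hashes to 1; 1,2 taken -> place at 3.
Table: [755, 76, 956, 186, _]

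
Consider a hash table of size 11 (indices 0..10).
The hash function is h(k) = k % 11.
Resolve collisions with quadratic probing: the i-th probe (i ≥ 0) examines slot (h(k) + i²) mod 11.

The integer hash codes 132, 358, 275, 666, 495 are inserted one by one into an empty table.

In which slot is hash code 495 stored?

Insert 132: h=0, slot 0 empty → index 0.
Insert 358: h=6, slot 6 empty → index 6.
Insert 275: h=0, slot 0 occupied → index 1.
Insert 666: h=6, slot 6 occupied → index 7.
Insert 495: h=0, slots 0,1 occupied → index 4.
Table: [132, 275, -, -, 495, -, 358, 666, -, -, -]

4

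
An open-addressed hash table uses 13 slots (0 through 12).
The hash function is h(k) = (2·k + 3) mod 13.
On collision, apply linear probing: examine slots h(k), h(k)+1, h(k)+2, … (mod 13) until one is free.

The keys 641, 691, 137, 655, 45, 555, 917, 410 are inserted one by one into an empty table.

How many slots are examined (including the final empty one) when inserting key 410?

3

641: h=11 → slot 11
691: h=7 → slot 7
137: h=4 → slot 4
655: h=0 → slot 0
45: h=2 → slot 2
555: h=8 → slot 8
917: h=4, probe 4,5 → slot 5
410: h=4, probe 4,5,6 → slot 6
Table: [655, ∅, 45, ∅, 137, 917, 410, 691, 555, ∅, ∅, 641, ∅]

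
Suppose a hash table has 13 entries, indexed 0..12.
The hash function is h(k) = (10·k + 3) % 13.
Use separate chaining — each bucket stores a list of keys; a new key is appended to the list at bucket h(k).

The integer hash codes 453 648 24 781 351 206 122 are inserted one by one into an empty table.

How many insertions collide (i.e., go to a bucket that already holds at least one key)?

3

Insert 453: h=9, bucket 9 empty -> new chain.
Insert 648: h=9, bucket 9 nonempty -> append to chain.
Insert 24: h=9, bucket 9 nonempty -> append to chain.
Insert 781: h=0, bucket 0 empty -> new chain.
Insert 351: h=3, bucket 3 empty -> new chain.
Insert 206: h=9, bucket 9 nonempty -> append to chain.
Insert 122: h=1, bucket 1 empty -> new chain.
Final buckets:
0: 781
1: 122
2: ∅
3: 351
4: ∅
5: ∅
6: ∅
7: ∅
8: ∅
9: 453 -> 648 -> 24 -> 206
10: ∅
11: ∅
12: ∅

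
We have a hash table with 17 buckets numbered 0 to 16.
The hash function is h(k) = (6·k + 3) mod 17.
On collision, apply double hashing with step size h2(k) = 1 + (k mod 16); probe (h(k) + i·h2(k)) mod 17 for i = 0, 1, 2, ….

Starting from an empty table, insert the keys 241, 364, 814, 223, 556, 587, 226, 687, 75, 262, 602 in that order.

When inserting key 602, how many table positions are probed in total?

7

Insert 241: h=4, slot 4 empty -> index 4.
Insert 364: h=11, slot 11 empty -> index 11.
Insert 814: h=8, slot 8 empty -> index 8.
Insert 223: h=15, slot 15 empty -> index 15.
Insert 556: h=7, slot 7 empty -> index 7.
Insert 587: h=6, slot 6 empty -> index 6.
Insert 226: h=16, slot 16 empty -> index 16.
Insert 687: h=11, h2=16, slot 11 occupied -> index 10.
Insert 75: h=11, h2=12, slots 11,6 occupied -> index 1.
Insert 262: h=11, h2=7, slots 11,1,8,15 occupied -> index 5.
Insert 602: h=11, h2=11, slots 11,5,16,10,4,15 occupied -> index 9.
Table: [—, 75, —, —, 241, 262, 587, 556, 814, 602, 687, 364, —, —, —, 223, 226]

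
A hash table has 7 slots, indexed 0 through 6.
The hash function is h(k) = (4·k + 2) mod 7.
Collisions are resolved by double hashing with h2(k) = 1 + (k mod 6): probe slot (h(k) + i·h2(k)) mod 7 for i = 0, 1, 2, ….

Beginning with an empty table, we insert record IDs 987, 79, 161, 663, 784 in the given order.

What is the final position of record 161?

Insert 987: h=2, slot 2 empty => index 2.
Insert 79: h=3, slot 3 empty => index 3.
Insert 161: h=2, h2=6, slot 2 occupied => index 1.
Insert 663: h=1, h2=4, slot 1 occupied => index 5.
Insert 784: h=2, h2=5, slot 2 occupied => index 0.
Table: [784, 161, 987, 79, ∅, 663, ∅]

1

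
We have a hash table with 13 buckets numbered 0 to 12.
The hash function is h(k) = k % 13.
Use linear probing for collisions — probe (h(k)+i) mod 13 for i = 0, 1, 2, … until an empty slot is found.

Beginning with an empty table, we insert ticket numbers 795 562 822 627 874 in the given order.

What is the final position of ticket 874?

795: h=2 → slot 2
562: h=3 → slot 3
822: h=3, probe 3,4 → slot 4
627: h=3, probe 3,4,5 → slot 5
874: h=3, probe 3,4,5,6 → slot 6
Table: [., ., 795, 562, 822, 627, 874, ., ., ., ., ., .]

6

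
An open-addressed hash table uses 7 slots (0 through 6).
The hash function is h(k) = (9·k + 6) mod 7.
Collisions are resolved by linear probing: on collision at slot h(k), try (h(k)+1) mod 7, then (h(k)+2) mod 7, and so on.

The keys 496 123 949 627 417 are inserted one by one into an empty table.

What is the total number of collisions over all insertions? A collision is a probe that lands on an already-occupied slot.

496: h=4 => slot 4
123: h=0 => slot 0
949: h=0, probe 0,1 => slot 1
627: h=0, probe 0,1,2 => slot 2
417: h=0, probe 0,1,2,3 => slot 3
Table: [123, 949, 627, 417, 496, -, -]

6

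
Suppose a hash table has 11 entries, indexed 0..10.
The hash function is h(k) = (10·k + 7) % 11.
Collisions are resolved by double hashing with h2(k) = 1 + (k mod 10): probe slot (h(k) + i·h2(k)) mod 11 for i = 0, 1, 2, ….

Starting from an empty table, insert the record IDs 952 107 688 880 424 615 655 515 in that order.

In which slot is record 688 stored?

8

952: h=1 => slot 1
107: h=10 => slot 10
688: h=1, h2=9, probe 1,10,8 => slot 8
880: h=7 => slot 7
424: h=1, h2=5, probe 1,6 => slot 6
615: h=8, h2=6, probe 8,3 => slot 3
655: h=1, h2=6, probe 1,7,2 => slot 2
515: h=9 => slot 9
Table: [., 952, 655, 615, ., ., 424, 880, 688, 515, 107]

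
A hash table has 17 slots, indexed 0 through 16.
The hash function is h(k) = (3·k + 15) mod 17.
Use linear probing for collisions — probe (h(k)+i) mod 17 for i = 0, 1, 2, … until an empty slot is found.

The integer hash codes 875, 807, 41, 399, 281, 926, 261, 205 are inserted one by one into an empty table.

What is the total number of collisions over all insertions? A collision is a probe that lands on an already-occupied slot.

7

875: h=5 => slot 5
807: h=5, probe 5,6 => slot 6
41: h=2 => slot 2
399: h=5, probe 5,6,7 => slot 7
281: h=8 => slot 8
926: h=5, probe 5,6,7,8,9 => slot 9
261: h=16 => slot 16
205: h=1 => slot 1
Table: [_, 205, 41, _, _, 875, 807, 399, 281, 926, _, _, _, _, _, _, 261]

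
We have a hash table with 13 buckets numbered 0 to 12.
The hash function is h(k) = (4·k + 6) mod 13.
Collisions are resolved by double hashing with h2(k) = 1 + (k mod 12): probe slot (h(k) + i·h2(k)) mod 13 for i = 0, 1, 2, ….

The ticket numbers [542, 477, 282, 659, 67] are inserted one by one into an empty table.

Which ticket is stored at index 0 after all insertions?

477

542 hashes to 3; slot 3 is free → place at 3.
477 hashes to 3, h2=10; 3 taken → place at 0.
282 hashes to 3, h2=7; 3 taken → place at 10.
659 hashes to 3, h2=12; 3 taken → place at 2.
67 hashes to 1; slot 1 is free → place at 1.
Table: [477, 67, 659, 542, -, -, -, -, -, -, 282, -, -]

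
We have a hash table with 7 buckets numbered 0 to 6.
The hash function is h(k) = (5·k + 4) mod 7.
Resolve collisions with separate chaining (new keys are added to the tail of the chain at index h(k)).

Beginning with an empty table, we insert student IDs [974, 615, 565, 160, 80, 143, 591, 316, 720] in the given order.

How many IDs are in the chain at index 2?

Insert 974: h=2, bucket 2 empty → new chain.
Insert 615: h=6, bucket 6 empty → new chain.
Insert 565: h=1, bucket 1 empty → new chain.
Insert 160: h=6, bucket 6 nonempty → append to chain.
Insert 80: h=5, bucket 5 empty → new chain.
Insert 143: h=5, bucket 5 nonempty → append to chain.
Insert 591: h=5, bucket 5 nonempty → append to chain.
Insert 316: h=2, bucket 2 nonempty → append to chain.
Insert 720: h=6, bucket 6 nonempty → append to chain.
Final buckets:
0: ∅
1: 565
2: 974 -> 316
3: ∅
4: ∅
5: 80 -> 143 -> 591
6: 615 -> 160 -> 720

2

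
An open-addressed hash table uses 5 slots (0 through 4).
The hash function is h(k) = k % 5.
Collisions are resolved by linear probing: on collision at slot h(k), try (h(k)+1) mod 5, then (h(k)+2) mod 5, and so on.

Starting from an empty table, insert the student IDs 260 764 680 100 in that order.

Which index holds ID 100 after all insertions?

2

Insert 260: h=0, slot 0 empty => index 0.
Insert 764: h=4, slot 4 empty => index 4.
Insert 680: h=0, slot 0 occupied => index 1.
Insert 100: h=0, slots 0,1 occupied => index 2.
Table: [260, 680, 100, ., 764]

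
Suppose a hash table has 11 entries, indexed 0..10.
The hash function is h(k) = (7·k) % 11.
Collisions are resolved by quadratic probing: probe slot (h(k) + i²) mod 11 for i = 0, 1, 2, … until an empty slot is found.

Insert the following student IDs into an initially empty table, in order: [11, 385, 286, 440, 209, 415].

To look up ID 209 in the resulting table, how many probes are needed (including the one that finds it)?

5

11 hashes to 0; slot 0 is free => place at 0.
385 hashes to 0; 0 taken => place at 1.
286 hashes to 0; 0,1 taken => place at 4.
440 hashes to 0; 0,1,4 taken => place at 9.
209 hashes to 0; 0,1,4,9 taken => place at 5.
415 hashes to 1; 1 taken => place at 2.
Table: [11, 385, 415, -, 286, 209, -, -, -, 440, -]
Lookup 209: h=0, probe 0,1,4,9,5 → found at 5.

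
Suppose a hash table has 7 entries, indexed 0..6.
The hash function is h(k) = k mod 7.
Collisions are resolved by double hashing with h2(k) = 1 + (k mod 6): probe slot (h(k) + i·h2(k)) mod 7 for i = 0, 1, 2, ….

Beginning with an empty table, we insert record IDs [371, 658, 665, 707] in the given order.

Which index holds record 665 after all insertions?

6

371: h=0 → slot 0
658: h=0, h2=5, probe 0,5 → slot 5
665: h=0, h2=6, probe 0,6 → slot 6
707: h=0, h2=6, probe 0,6,5,4 → slot 4
Table: [371, ., ., ., 707, 658, 665]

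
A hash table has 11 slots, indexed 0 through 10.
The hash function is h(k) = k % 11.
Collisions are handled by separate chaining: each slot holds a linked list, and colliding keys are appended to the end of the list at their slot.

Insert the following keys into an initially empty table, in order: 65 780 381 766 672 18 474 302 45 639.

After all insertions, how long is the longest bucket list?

65 → bucket 10
780 → bucket 10 (collision)
381 → bucket 7
766 → bucket 7 (collision)
672 → bucket 1
18 → bucket 7 (collision)
474 → bucket 1 (collision)
302 → bucket 5
45 → bucket 1 (collision)
639 → bucket 1 (collision)
Final buckets:
0: _
1: 672 -> 474 -> 45 -> 639
2: _
3: _
4: _
5: 302
6: _
7: 381 -> 766 -> 18
8: _
9: _
10: 65 -> 780

4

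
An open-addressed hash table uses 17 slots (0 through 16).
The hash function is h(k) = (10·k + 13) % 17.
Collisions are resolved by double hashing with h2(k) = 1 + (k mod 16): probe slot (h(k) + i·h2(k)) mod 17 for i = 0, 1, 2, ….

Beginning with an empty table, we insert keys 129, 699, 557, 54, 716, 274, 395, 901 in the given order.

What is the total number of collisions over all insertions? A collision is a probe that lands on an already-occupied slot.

129: h=11 -> slot 11
699: h=16 -> slot 16
557: h=7 -> slot 7
54: h=9 -> slot 9
716: h=16, h2=13, probe 16,12 -> slot 12
274: h=16, h2=3, probe 16,2 -> slot 2
395: h=2, h2=12, probe 2,14 -> slot 14
901: h=13 -> slot 13
Table: [—, —, 274, —, —, —, —, 557, —, 54, —, 129, 716, 901, 395, —, 699]

3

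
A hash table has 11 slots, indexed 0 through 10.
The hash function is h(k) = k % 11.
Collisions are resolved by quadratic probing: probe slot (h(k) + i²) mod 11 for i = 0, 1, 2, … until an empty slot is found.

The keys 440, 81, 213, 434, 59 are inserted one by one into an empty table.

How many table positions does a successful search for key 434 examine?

440: h=0 -> slot 0
81: h=4 -> slot 4
213: h=4, probe 4,5 -> slot 5
434: h=5, probe 5,6 -> slot 6
59: h=4, probe 4,5,8 -> slot 8
Table: [440, -, -, -, 81, 213, 434, -, 59, -, -]
Lookup 434: h=5, probe 5,6 → found at 6.

2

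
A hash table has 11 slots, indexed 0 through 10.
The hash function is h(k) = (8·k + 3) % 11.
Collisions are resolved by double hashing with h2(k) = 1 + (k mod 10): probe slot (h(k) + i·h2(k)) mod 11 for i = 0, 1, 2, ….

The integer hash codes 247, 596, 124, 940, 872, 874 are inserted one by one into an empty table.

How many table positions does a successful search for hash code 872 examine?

4

247: h=10 → slot 10
596: h=8 → slot 8
124: h=5 → slot 5
940: h=10, h2=1, probe 10,0 → slot 0
872: h=5, h2=3, probe 5,8,0,3 → slot 3
874: h=10, h2=5, probe 10,4 → slot 4
Table: [940, ∅, ∅, 872, 874, 124, ∅, ∅, 596, ∅, 247]
Lookup 872: h=5, h2=3, probe 5,8,0,3 → found at 3.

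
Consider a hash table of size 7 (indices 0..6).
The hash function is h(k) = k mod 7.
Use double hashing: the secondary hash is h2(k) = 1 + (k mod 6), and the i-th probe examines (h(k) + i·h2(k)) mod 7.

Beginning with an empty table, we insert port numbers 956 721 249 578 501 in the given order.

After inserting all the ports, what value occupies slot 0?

721

Insert 956: h=4, slot 4 empty → index 4.
Insert 721: h=0, slot 0 empty → index 0.
Insert 249: h=4, h2=4, slot 4 occupied → index 1.
Insert 578: h=4, h2=3, slots 4,0 occupied → index 3.
Insert 501: h=4, h2=4, slots 4,1 occupied → index 5.
Table: [721, 249, ∅, 578, 956, 501, ∅]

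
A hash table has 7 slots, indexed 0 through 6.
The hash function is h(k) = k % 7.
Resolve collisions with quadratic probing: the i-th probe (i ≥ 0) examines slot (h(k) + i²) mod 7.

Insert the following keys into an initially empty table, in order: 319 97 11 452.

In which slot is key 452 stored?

Insert 319: h=4, slot 4 empty => index 4.
Insert 97: h=6, slot 6 empty => index 6.
Insert 11: h=4, slot 4 occupied => index 5.
Insert 452: h=4, slots 4,5 occupied => index 1.
Table: [∅, 452, ∅, ∅, 319, 11, 97]

1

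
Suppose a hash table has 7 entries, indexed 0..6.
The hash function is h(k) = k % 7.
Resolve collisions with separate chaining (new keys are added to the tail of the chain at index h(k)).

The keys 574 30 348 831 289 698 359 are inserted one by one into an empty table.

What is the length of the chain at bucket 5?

Insert 574: h=0, bucket 0 empty -> new chain.
Insert 30: h=2, bucket 2 empty -> new chain.
Insert 348: h=5, bucket 5 empty -> new chain.
Insert 831: h=5, bucket 5 nonempty -> append to chain.
Insert 289: h=2, bucket 2 nonempty -> append to chain.
Insert 698: h=5, bucket 5 nonempty -> append to chain.
Insert 359: h=2, bucket 2 nonempty -> append to chain.
Final buckets:
0: 574
1: .
2: 30 -> 289 -> 359
3: .
4: .
5: 348 -> 831 -> 698
6: .

3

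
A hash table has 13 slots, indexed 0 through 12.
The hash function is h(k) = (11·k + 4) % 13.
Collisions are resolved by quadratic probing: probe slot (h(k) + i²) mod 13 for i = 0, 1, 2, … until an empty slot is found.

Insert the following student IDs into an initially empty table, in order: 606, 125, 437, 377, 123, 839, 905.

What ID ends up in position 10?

Insert 606: h=1, slot 1 empty -> index 1.
Insert 125: h=1, slot 1 occupied -> index 2.
Insert 437: h=1, slots 1,2 occupied -> index 5.
Insert 377: h=4, slot 4 empty -> index 4.
Insert 123: h=5, slot 5 occupied -> index 6.
Insert 839: h=3, slot 3 empty -> index 3.
Insert 905: h=1, slots 1,2,5 occupied -> index 10.
Table: [_, 606, 125, 839, 377, 437, 123, _, _, _, 905, _, _]

905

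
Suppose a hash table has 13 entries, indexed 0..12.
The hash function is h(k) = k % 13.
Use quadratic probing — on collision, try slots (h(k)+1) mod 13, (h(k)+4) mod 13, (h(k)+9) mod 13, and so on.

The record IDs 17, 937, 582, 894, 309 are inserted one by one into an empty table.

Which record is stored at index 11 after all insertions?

894

Insert 17: h=4, slot 4 empty → index 4.
Insert 937: h=1, slot 1 empty → index 1.
Insert 582: h=10, slot 10 empty → index 10.
Insert 894: h=10, slot 10 occupied → index 11.
Insert 309: h=10, slots 10,11,1 occupied → index 6.
Table: [_, 937, _, _, 17, _, 309, _, _, _, 582, 894, _]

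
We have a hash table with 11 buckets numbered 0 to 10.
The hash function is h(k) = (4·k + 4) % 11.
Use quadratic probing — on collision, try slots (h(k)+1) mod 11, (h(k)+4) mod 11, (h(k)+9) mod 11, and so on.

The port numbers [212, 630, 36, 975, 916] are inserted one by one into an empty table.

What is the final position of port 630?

6

Insert 212: h=5, slot 5 empty => index 5.
Insert 630: h=5, slot 5 occupied => index 6.
Insert 36: h=5, slots 5,6 occupied => index 9.
Insert 975: h=10, slot 10 empty => index 10.
Insert 916: h=5, slots 5,6,9 occupied => index 3.
Table: [., ., ., 916, ., 212, 630, ., ., 36, 975]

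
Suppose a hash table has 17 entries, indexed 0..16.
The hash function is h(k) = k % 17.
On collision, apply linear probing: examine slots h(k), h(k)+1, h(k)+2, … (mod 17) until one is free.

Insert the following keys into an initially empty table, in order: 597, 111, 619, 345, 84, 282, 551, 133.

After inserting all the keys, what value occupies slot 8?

551

Insert 597: h=2, slot 2 empty => index 2.
Insert 111: h=9, slot 9 empty => index 9.
Insert 619: h=7, slot 7 empty => index 7.
Insert 345: h=5, slot 5 empty => index 5.
Insert 84: h=16, slot 16 empty => index 16.
Insert 282: h=10, slot 10 empty => index 10.
Insert 551: h=7, slot 7 occupied => index 8.
Insert 133: h=14, slot 14 empty => index 14.
Table: [_, _, 597, _, _, 345, _, 619, 551, 111, 282, _, _, _, 133, _, 84]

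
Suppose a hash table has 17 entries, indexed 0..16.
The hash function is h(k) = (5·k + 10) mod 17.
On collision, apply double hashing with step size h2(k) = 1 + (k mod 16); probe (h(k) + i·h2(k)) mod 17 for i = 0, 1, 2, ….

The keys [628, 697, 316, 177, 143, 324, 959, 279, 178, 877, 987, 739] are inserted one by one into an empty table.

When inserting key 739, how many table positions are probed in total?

628: h=5 -> slot 5
697: h=10 -> slot 10
316: h=9 -> slot 9
177: h=11 -> slot 11
143: h=11, h2=16, probe 11,10,9,8 -> slot 8
324: h=15 -> slot 15
959: h=11, h2=16, probe 11,10,9,8,7 -> slot 7
279: h=11, h2=8, probe 11,2 -> slot 2
178: h=16 -> slot 16
877: h=9, h2=14, probe 9,6 -> slot 6
987: h=15, h2=12, probe 15,10,5,0 -> slot 0
739: h=16, h2=4, probe 16,3 -> slot 3
Table: [987, —, 279, 739, —, 628, 877, 959, 143, 316, 697, 177, —, —, —, 324, 178]

2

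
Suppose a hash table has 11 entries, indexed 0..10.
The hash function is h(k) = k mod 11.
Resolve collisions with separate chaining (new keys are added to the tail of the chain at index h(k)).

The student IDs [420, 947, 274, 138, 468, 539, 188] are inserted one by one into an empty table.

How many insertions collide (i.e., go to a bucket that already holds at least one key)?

2

420 -> bucket 2
947 -> bucket 1
274 -> bucket 10
138 -> bucket 6
468 -> bucket 6 (collision)
539 -> bucket 0
188 -> bucket 1 (collision)
Final buckets:
0: 539
1: 947 -> 188
2: 420
3: ∅
4: ∅
5: ∅
6: 138 -> 468
7: ∅
8: ∅
9: ∅
10: 274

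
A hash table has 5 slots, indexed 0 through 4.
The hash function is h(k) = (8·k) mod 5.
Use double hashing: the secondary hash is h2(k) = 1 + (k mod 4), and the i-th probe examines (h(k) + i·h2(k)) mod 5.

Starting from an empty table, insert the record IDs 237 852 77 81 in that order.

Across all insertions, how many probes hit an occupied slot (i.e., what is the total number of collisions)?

Insert 237: h=1, slot 1 empty → index 1.
Insert 852: h=1, h2=1, slot 1 occupied → index 2.
Insert 77: h=1, h2=2, slot 1 occupied → index 3.
Insert 81: h=3, h2=2, slot 3 occupied → index 0.
Table: [81, 237, 852, 77, ∅]

3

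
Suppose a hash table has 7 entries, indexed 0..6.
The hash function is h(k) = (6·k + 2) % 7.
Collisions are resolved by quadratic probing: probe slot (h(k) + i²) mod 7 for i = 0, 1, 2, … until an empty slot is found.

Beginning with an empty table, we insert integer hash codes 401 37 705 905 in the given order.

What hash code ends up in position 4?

705

401: h=0 → slot 0
37: h=0, probe 0,1 → slot 1
705: h=4 → slot 4
905: h=0, probe 0,1,4,2 → slot 2
Table: [401, 37, 905, ., 705, ., .]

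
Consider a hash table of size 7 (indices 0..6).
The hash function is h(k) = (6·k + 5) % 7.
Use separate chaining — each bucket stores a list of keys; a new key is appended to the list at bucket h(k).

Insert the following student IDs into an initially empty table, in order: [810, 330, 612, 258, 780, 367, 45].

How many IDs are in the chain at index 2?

4

Insert 810: h=0, bucket 0 empty -> new chain.
Insert 330: h=4, bucket 4 empty -> new chain.
Insert 612: h=2, bucket 2 empty -> new chain.
Insert 258: h=6, bucket 6 empty -> new chain.
Insert 780: h=2, bucket 2 nonempty -> append to chain.
Insert 367: h=2, bucket 2 nonempty -> append to chain.
Insert 45: h=2, bucket 2 nonempty -> append to chain.
Final buckets:
0: 810
1: _
2: 612 -> 780 -> 367 -> 45
3: _
4: 330
5: _
6: 258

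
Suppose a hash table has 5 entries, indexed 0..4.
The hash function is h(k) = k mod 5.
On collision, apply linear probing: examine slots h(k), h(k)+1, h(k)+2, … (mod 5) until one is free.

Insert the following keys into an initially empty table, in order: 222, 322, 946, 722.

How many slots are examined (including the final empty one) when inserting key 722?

222 hashes to 2; slot 2 is free => place at 2.
322 hashes to 2; 2 taken => place at 3.
946 hashes to 1; slot 1 is free => place at 1.
722 hashes to 2; 2,3 taken => place at 4.
Table: [∅, 946, 222, 322, 722]

3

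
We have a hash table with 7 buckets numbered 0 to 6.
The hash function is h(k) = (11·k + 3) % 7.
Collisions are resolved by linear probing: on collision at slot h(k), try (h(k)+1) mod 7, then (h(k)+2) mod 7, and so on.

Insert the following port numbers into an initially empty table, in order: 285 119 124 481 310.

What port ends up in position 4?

124

Insert 285: h=2, slot 2 empty => index 2.
Insert 119: h=3, slot 3 empty => index 3.
Insert 124: h=2, slots 2,3 occupied => index 4.
Insert 481: h=2, slots 2,3,4 occupied => index 5.
Insert 310: h=4, slots 4,5 occupied => index 6.
Table: [∅, ∅, 285, 119, 124, 481, 310]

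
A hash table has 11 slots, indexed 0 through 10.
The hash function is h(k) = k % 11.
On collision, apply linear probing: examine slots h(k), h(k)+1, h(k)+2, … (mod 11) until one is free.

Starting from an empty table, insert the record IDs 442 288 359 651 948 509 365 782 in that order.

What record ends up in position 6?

442 hashes to 2; slot 2 is free → place at 2.
288 hashes to 2; 2 taken → place at 3.
359 hashes to 7; slot 7 is free → place at 7.
651 hashes to 2; 2,3 taken → place at 4.
948 hashes to 2; 2,3,4 taken → place at 5.
509 hashes to 3; 3,4,5 taken → place at 6.
365 hashes to 2; 2,3,4,5,6,7 taken → place at 8.
782 hashes to 1; slot 1 is free → place at 1.
Table: [., 782, 442, 288, 651, 948, 509, 359, 365, ., .]

509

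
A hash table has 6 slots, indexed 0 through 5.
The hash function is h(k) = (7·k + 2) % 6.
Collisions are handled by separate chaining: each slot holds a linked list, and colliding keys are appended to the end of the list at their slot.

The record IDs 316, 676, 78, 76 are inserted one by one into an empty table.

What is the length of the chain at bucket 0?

316 -> bucket 0
676 -> bucket 0 (collision)
78 -> bucket 2
76 -> bucket 0 (collision)
Final buckets:
0: 316 -> 676 -> 76
1: —
2: 78
3: —
4: —
5: —

3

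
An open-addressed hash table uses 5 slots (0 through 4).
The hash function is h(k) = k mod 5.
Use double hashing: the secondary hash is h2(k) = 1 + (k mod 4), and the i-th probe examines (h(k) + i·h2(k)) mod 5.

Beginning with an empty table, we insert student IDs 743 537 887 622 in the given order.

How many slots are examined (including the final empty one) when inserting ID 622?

2

743: h=3 => slot 3
537: h=2 => slot 2
887: h=2, h2=4, probe 2,1 => slot 1
622: h=2, h2=3, probe 2,0 => slot 0
Table: [622, 887, 537, 743, ∅]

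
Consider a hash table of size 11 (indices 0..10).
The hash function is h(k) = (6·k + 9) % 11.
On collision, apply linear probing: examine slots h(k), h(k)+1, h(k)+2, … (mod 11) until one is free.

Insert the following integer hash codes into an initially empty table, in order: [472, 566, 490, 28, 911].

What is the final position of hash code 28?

472: h=3 -> slot 3
566: h=6 -> slot 6
490: h=1 -> slot 1
28: h=1, probe 1,2 -> slot 2
911: h=8 -> slot 8
Table: [—, 490, 28, 472, —, —, 566, —, 911, —, —]

2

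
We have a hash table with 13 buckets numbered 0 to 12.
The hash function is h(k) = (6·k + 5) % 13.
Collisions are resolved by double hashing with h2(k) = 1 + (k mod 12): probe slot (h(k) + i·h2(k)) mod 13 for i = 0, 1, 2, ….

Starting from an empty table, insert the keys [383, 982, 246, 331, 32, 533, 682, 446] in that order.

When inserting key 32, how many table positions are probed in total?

2

383 hashes to 2; slot 2 is free → place at 2.
982 hashes to 8; slot 8 is free → place at 8.
246 hashes to 12; slot 12 is free → place at 12.
331 hashes to 2, h2=8; 2 taken → place at 10.
32 hashes to 2, h2=9; 2 taken → place at 11.
533 hashes to 5; slot 5 is free → place at 5.
682 hashes to 2, h2=11; 2 taken → place at 0.
446 hashes to 3; slot 3 is free → place at 3.
Table: [682, _, 383, 446, _, 533, _, _, 982, _, 331, 32, 246]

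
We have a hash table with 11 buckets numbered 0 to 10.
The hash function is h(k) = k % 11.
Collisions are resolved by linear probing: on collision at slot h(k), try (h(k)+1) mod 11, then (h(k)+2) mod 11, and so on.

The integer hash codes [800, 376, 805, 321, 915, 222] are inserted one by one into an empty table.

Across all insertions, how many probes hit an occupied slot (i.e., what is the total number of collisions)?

800 hashes to 8; slot 8 is free → place at 8.
376 hashes to 2; slot 2 is free → place at 2.
805 hashes to 2; 2 taken → place at 3.
321 hashes to 2; 2,3 taken → place at 4.
915 hashes to 2; 2,3,4 taken → place at 5.
222 hashes to 2; 2,3,4,5 taken → place at 6.
Table: [., ., 376, 805, 321, 915, 222, ., 800, ., .]

10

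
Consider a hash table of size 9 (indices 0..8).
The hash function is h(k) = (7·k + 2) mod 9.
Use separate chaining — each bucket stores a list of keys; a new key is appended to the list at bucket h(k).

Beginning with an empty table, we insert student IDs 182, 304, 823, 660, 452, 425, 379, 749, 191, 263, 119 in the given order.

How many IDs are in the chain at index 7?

182 → bucket 7
304 → bucket 6
823 → bucket 3
660 → bucket 5
452 → bucket 7 (collision)
425 → bucket 7 (collision)
379 → bucket 0
749 → bucket 7 (collision)
191 → bucket 7 (collision)
263 → bucket 7 (collision)
119 → bucket 7 (collision)
Final buckets:
0: 379
1: .
2: .
3: 823
4: .
5: 660
6: 304
7: 182 -> 452 -> 425 -> 749 -> 191 -> 263 -> 119
8: .

7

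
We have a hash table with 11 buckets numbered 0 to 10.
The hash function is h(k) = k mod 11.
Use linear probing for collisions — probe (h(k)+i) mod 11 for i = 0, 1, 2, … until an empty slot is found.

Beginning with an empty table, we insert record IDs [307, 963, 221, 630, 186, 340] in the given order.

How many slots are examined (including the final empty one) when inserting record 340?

4

Insert 307: h=10, slot 10 empty -> index 10.
Insert 963: h=6, slot 6 empty -> index 6.
Insert 221: h=1, slot 1 empty -> index 1.
Insert 630: h=3, slot 3 empty -> index 3.
Insert 186: h=10, slot 10 occupied -> index 0.
Insert 340: h=10, slots 10,0,1 occupied -> index 2.
Table: [186, 221, 340, 630, ., ., 963, ., ., ., 307]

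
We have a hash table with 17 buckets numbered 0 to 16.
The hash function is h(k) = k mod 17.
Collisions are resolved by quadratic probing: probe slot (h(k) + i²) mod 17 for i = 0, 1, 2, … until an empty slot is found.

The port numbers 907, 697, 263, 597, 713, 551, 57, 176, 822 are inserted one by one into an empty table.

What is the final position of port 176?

15

907: h=6 => slot 6
697: h=0 => slot 0
263: h=8 => slot 8
597: h=2 => slot 2
713: h=16 => slot 16
551: h=7 => slot 7
57: h=6, probe 6,7,10 => slot 10
176: h=6, probe 6,7,10,15 => slot 15
822: h=6, probe 6,7,10,15,5 => slot 5
Table: [697, ∅, 597, ∅, ∅, 822, 907, 551, 263, ∅, 57, ∅, ∅, ∅, ∅, 176, 713]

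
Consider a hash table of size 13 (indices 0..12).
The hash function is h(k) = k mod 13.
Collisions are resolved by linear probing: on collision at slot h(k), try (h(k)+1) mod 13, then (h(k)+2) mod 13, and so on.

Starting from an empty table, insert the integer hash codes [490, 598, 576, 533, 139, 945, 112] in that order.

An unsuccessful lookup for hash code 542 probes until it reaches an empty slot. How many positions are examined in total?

4

490: h=9 -> slot 9
598: h=0 -> slot 0
576: h=4 -> slot 4
533: h=0, probe 0,1 -> slot 1
139: h=9, probe 9,10 -> slot 10
945: h=9, probe 9,10,11 -> slot 11
112: h=8 -> slot 8
Table: [598, 533, —, —, 576, —, —, —, 112, 490, 139, 945, —]
Lookup 542: h=9, probe 9,10,11,12 → slot 12 empty, not found.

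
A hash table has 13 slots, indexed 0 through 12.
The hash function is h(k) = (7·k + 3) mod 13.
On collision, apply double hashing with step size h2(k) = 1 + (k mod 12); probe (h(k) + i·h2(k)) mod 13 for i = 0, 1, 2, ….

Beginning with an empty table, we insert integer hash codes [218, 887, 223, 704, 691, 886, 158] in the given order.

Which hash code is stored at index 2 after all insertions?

886

218 hashes to 8; slot 8 is free -> place at 8.
887 hashes to 11; slot 11 is free -> place at 11.
223 hashes to 4; slot 4 is free -> place at 4.
704 hashes to 4, h2=9; 4 taken -> place at 0.
691 hashes to 4, h2=8; 4 taken -> place at 12.
886 hashes to 4, h2=11; 4 taken -> place at 2.
158 hashes to 4, h2=3; 4 taken -> place at 7.
Table: [704, ., 886, ., 223, ., ., 158, 218, ., ., 887, 691]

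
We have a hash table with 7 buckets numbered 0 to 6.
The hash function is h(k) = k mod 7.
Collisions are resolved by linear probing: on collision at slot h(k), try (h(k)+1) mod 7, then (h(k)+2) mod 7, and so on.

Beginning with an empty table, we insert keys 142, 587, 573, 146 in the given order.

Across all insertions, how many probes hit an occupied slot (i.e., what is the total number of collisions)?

3

Insert 142: h=2, slot 2 empty => index 2.
Insert 587: h=6, slot 6 empty => index 6.
Insert 573: h=6, slot 6 occupied => index 0.
Insert 146: h=6, slots 6,0 occupied => index 1.
Table: [573, 146, 142, ∅, ∅, ∅, 587]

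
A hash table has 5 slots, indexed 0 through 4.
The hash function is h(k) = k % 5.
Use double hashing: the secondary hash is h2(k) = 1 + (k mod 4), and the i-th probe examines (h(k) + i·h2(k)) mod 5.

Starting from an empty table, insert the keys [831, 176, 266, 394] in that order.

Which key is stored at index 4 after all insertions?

Insert 831: h=1, slot 1 empty => index 1.
Insert 176: h=1, h2=1, slot 1 occupied => index 2.
Insert 266: h=1, h2=3, slot 1 occupied => index 4.
Insert 394: h=4, h2=3, slots 4,2 occupied => index 0.
Table: [394, 831, 176, ∅, 266]

266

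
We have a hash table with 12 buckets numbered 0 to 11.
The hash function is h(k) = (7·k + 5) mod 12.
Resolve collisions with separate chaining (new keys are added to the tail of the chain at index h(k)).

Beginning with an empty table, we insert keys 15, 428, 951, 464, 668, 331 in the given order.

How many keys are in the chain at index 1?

3

Insert 15: h=2, bucket 2 empty → new chain.
Insert 428: h=1, bucket 1 empty → new chain.
Insert 951: h=2, bucket 2 nonempty → append to chain.
Insert 464: h=1, bucket 1 nonempty → append to chain.
Insert 668: h=1, bucket 1 nonempty → append to chain.
Insert 331: h=6, bucket 6 empty → new chain.
Final buckets:
0: —
1: 428 -> 464 -> 668
2: 15 -> 951
3: —
4: —
5: —
6: 331
7: —
8: —
9: —
10: —
11: —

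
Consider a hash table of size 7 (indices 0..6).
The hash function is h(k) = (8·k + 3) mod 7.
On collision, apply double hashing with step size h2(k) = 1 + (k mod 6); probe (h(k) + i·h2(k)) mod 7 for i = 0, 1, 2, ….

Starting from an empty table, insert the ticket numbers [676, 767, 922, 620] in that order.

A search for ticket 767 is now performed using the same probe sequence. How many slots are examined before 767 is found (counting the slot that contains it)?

2

676: h=0 => slot 0
767: h=0, h2=6, probe 0,6 => slot 6
922: h=1 => slot 1
620: h=0, h2=3, probe 0,3 => slot 3
Table: [676, 922, _, 620, _, _, 767]
Lookup 767: h=0, h2=6, probe 0,6 → found at 6.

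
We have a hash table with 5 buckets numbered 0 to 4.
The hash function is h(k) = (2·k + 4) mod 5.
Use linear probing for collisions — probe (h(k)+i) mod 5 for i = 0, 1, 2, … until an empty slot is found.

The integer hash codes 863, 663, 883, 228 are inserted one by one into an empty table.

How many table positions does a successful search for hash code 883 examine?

863: h=0 → slot 0
663: h=0, probe 0,1 → slot 1
883: h=0, probe 0,1,2 → slot 2
228: h=0, probe 0,1,2,3 → slot 3
Table: [863, 663, 883, 228, ∅]
Lookup 883: h=0, probe 0,1,2 → found at 2.

3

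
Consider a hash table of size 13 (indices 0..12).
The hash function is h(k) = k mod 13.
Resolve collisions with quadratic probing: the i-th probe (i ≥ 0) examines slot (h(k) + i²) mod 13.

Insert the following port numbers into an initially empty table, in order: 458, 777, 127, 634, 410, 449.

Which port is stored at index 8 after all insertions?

458 hashes to 3; slot 3 is free -> place at 3.
777 hashes to 10; slot 10 is free -> place at 10.
127 hashes to 10; 10 taken -> place at 11.
634 hashes to 10; 10,11 taken -> place at 1.
410 hashes to 7; slot 7 is free -> place at 7.
449 hashes to 7; 7 taken -> place at 8.
Table: [., 634, ., 458, ., ., ., 410, 449, ., 777, 127, .]

449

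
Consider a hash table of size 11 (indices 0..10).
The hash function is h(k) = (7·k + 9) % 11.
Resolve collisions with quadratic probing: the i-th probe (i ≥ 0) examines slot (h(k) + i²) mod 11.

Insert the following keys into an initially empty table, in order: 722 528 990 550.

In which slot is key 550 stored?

2

722 hashes to 3; slot 3 is free → place at 3.
528 hashes to 9; slot 9 is free → place at 9.
990 hashes to 9; 9 taken → place at 10.
550 hashes to 9; 9,10 taken → place at 2.
Table: [_, _, 550, 722, _, _, _, _, _, 528, 990]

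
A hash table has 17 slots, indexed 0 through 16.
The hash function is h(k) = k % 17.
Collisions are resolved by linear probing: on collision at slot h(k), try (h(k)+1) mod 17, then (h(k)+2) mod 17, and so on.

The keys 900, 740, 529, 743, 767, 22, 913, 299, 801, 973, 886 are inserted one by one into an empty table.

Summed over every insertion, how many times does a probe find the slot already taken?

11

900 hashes to 16; slot 16 is free => place at 16.
740 hashes to 9; slot 9 is free => place at 9.
529 hashes to 2; slot 2 is free => place at 2.
743 hashes to 12; slot 12 is free => place at 12.
767 hashes to 2; 2 taken => place at 3.
22 hashes to 5; slot 5 is free => place at 5.
913 hashes to 12; 12 taken => place at 13.
299 hashes to 10; slot 10 is free => place at 10.
801 hashes to 2; 2,3 taken => place at 4.
973 hashes to 4; 4,5 taken => place at 6.
886 hashes to 2; 2,3,4,5,6 taken => place at 7.
Table: [., ., 529, 767, 801, 22, 973, 886, ., 740, 299, ., 743, 913, ., ., 900]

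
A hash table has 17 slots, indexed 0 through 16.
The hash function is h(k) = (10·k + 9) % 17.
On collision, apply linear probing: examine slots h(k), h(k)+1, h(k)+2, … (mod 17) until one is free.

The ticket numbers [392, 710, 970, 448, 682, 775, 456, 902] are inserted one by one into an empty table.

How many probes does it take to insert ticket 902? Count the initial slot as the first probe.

4

392 hashes to 2; slot 2 is free => place at 2.
710 hashes to 3; slot 3 is free => place at 3.
970 hashes to 2; 2,3 taken => place at 4.
448 hashes to 1; slot 1 is free => place at 1.
682 hashes to 12; slot 12 is free => place at 12.
775 hashes to 7; slot 7 is free => place at 7.
456 hashes to 13; slot 13 is free => place at 13.
902 hashes to 2; 2,3,4 taken => place at 5.
Table: [∅, 448, 392, 710, 970, 902, ∅, 775, ∅, ∅, ∅, ∅, 682, 456, ∅, ∅, ∅]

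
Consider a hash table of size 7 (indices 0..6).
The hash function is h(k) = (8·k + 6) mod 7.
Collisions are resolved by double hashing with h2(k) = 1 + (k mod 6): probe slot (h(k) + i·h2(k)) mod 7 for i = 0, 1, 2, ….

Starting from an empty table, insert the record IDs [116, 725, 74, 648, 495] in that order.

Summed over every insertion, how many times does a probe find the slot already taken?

116 hashes to 3; slot 3 is free -> place at 3.
725 hashes to 3, h2=6; 3 taken -> place at 2.
74 hashes to 3, h2=3; 3 taken -> place at 6.
648 hashes to 3, h2=1; 3 taken -> place at 4.
495 hashes to 4, h2=4; 4 taken -> place at 1.
Table: [_, 495, 725, 116, 648, _, 74]

4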